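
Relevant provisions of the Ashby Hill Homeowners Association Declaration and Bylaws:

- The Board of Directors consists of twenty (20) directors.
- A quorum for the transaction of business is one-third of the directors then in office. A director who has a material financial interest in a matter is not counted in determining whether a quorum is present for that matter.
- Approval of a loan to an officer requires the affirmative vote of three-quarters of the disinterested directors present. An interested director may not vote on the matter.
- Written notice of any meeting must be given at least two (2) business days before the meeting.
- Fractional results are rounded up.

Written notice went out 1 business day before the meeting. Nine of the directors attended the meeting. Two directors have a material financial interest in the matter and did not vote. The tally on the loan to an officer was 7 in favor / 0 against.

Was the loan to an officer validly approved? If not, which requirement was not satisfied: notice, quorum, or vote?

Invalid — notice requirement not satisfied.

Notice: 1 business day given; 2 required (1 < 2). Not satisfied.
Quorum: 9 present, but the 2 interested directors do not count, leaving 7. Quorum is 7. Satisfied.
Vote: the loan to an officer requires three-fourths of the disinterested directors present (9 − 2 = 7). 3/4 of 7 = 5.25, rounded up to 6, so 6 affirmative votes are needed; 7 voted in favor. Satisfied.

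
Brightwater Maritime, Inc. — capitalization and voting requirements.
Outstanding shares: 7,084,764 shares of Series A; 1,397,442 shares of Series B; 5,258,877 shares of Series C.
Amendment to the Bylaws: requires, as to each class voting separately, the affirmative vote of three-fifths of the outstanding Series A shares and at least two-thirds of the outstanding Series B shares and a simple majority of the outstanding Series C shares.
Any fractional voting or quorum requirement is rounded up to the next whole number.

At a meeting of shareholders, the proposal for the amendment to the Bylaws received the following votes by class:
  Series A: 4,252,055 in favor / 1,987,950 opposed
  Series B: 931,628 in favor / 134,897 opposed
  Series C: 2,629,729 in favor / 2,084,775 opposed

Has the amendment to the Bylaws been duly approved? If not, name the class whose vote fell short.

Approved — every class gave the required vote.

Series A: 3/5 of 7084764 = 4250858.40, rounded up to 4250859; 4,250,859 required, 4,252,055 in favor — approved.
Series B: 2/3 of 1397442 = 931628; 931,628 required, 931,628 in favor — approved.
Series C: a majority of 5258877 is 2629439; 2,629,439 required, 2,629,729 in favor — approved.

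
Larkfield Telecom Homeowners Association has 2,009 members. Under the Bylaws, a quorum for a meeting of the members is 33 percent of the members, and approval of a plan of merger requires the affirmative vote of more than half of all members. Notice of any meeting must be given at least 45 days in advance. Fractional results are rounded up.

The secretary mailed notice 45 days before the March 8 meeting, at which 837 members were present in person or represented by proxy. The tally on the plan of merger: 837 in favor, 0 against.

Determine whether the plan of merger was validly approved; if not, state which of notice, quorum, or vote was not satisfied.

Notice: 45 days given; 45 required. Satisfied.
Quorum: 33% of 2,009 = 662.97, rounded up to 663; 837 present. Satisfied.
Vote: requires a majority of all members (2,009); a majority of 2009 is 1005, so 1,005 needed; 837 in favor. Not satisfied.

Invalid — vote requirement not satisfied.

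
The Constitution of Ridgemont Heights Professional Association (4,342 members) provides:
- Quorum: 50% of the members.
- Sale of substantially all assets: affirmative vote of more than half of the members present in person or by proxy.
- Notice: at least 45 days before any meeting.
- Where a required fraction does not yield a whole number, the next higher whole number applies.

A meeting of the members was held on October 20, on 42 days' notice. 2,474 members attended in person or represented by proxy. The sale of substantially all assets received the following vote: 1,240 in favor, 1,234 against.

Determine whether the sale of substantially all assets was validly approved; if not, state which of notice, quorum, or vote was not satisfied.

Notice: 42 days given; 45 required. Not satisfied.
Quorum: 50% of 4,342 = 2,171; 2,474 present. Satisfied.
Vote: requires a majority of those present (2,474); a majority of 2474 is 1238, so 1,238 needed; 1,240 in favor. Satisfied.

Invalid — notice requirement not satisfied.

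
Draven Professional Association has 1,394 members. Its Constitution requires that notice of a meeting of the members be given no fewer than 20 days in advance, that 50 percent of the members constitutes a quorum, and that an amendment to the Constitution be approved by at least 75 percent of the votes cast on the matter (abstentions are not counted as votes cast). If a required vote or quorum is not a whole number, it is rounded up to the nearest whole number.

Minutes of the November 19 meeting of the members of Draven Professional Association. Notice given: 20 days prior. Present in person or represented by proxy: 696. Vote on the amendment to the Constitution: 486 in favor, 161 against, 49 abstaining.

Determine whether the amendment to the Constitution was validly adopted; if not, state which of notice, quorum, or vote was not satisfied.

Invalid — quorum requirement not satisfied.

Notice: 20 days given; 20 required. Satisfied.
Quorum: 50% of 1,394 = 697; 696 present. Not satisfied.
Vote: requires three-fourths of the votes cast (696 − 49 abstaining = 647); 3/4 of 647 = 485.25, rounded up to 486, so 486 needed; 486 in favor. Satisfied.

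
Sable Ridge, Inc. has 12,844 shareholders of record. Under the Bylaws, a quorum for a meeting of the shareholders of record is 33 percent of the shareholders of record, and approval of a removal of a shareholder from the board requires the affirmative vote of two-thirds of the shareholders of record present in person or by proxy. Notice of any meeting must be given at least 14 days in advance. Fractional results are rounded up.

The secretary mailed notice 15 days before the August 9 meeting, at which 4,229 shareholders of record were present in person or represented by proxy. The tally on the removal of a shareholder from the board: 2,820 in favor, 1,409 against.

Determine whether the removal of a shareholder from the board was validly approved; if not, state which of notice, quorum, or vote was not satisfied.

Invalid — quorum requirement not satisfied.

Notice: 15 days given; 14 required. Satisfied.
Quorum: 33% of 12,844 = 4,238.52, rounded up to 4,239; 4,229 present. Not satisfied.
Vote: requires two-thirds of those present (4,229); 2/3 of 4229 = 2819.33, rounded up to 2820, so 2,820 needed; 2,820 in favor. Satisfied.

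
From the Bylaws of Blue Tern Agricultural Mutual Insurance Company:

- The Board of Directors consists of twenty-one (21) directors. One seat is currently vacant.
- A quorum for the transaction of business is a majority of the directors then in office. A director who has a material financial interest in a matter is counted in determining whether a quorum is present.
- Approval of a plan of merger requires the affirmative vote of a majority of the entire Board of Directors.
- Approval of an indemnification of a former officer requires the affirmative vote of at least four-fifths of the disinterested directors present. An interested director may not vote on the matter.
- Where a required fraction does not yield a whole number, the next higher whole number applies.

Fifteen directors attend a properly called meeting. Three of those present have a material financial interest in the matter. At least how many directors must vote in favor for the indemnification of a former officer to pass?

The indemnification of a former officer requires four-fifths of the disinterested directors present (15 − 3 = 12).
4/5 of 12 = 9.60, rounded up to 10.

10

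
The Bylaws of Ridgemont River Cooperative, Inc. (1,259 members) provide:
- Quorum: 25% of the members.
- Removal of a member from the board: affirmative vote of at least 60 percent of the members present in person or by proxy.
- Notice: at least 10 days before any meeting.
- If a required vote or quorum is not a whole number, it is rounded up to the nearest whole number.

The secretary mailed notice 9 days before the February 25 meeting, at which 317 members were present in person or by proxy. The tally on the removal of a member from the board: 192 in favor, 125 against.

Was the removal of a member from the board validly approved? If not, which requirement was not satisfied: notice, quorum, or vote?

Invalid — notice requirement not satisfied.

Notice: 9 days given; 10 required. Not satisfied.
Quorum: 25% of 1,259 = 314.75, rounded up to 315; 317 present. Satisfied.
Vote: requires three-fifths of those present (317); 3/5 of 317 = 190.20, rounded up to 191, so 191 needed; 192 in favor. Satisfied.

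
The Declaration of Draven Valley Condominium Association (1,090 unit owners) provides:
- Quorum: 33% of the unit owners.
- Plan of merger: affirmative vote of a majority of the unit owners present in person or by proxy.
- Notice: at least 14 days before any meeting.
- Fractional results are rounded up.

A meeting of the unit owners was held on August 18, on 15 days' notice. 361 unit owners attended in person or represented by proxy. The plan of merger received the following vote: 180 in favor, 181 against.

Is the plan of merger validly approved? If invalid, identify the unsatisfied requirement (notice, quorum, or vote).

Notice: 15 days given; 14 required. Satisfied.
Quorum: 33% of 1,090 = 359.70, rounded up to 360; 361 present. Satisfied.
Vote: requires a majority of those present (361); a majority of 361 is 181, so 181 needed; 180 in favor. Not satisfied.

Invalid — vote requirement not satisfied.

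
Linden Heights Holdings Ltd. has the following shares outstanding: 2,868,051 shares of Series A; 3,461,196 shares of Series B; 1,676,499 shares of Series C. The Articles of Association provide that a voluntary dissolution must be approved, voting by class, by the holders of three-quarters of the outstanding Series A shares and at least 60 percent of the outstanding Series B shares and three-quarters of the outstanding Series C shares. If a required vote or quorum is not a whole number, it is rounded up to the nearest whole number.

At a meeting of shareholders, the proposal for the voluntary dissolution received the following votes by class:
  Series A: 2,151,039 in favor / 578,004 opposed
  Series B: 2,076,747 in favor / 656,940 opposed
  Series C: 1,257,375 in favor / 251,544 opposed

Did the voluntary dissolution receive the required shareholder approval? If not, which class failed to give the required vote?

Approved — every class gave the required vote.

Series A: 3/4 of 2868051 = 2151038.25, rounded up to 2151039; 2,151,039 required, 2,151,039 in favor — approved.
Series B: 3/5 of 3461196 = 2076717.60, rounded up to 2076718; 2,076,718 required, 2,076,747 in favor — approved.
Series C: 3/4 of 1676499 = 1257374.25, rounded up to 1257375; 1,257,375 required, 1,257,375 in favor — approved.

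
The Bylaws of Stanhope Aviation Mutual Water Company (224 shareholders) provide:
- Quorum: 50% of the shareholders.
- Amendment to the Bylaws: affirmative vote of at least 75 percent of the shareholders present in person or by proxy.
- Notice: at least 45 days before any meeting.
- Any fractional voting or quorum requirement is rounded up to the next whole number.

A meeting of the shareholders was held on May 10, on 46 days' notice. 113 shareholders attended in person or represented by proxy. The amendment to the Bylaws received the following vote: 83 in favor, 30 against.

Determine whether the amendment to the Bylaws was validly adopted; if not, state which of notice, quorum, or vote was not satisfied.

Notice: 46 days given; 45 required. Satisfied.
Quorum: 50% of 224 = 112; 113 present. Satisfied.
Vote: requires three-fourths of those present (113); 3/4 of 113 = 84.75, rounded up to 85, so 85 needed; 83 in favor. Not satisfied.

Invalid — vote requirement not satisfied.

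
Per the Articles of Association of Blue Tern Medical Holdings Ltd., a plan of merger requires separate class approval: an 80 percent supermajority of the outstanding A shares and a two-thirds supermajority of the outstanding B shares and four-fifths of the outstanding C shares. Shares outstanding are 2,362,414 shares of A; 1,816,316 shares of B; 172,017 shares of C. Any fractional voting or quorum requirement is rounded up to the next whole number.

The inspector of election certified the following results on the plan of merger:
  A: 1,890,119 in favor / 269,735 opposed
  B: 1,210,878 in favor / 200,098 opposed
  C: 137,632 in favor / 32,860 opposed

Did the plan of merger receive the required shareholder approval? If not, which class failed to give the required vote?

A: 4/5 of 2362414 = 1889931.20, rounded up to 1889932; 1,889,932 required, 1,890,119 in favor — approved.
B: 2/3 of 1816316 = 1210877.33, rounded up to 1210878; 1,210,878 required, 1,210,878 in favor — approved.
C: 4/5 of 172017 = 137613.60, rounded up to 137614; 137,614 required, 137,632 in favor — approved.

Approved — every class gave the required vote.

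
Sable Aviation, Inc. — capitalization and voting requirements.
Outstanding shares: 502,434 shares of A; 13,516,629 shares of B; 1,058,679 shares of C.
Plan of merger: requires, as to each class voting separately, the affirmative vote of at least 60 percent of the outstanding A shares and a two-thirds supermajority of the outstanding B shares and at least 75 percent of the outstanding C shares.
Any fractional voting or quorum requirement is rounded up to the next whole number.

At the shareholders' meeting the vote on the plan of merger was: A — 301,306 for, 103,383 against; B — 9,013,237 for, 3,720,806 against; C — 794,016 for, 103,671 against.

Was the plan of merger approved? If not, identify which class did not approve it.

A: 3/5 of 502434 = 301460.40, rounded up to 301461; 301,461 required, 301,306 in favor — not approved.
B: 2/3 of 13516629 = 9011086; 9,011,086 required, 9,013,237 in favor — approved.
C: 3/4 of 1058679 = 794009.25, rounded up to 794010; 794,010 required, 794,016 in favor — approved.

Not approved — the A shares did not give the required vote.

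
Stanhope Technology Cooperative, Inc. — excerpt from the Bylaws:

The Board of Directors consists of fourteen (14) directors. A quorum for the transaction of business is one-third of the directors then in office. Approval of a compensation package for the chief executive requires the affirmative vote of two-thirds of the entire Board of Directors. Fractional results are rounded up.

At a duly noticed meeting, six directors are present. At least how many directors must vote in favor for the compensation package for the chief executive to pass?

The compensation package for the chief executive requires two-thirds of the entire Board of Directors (14).
2/3 of 14 = 9.33, rounded up to 10.
(Only 6 can vote, so the compensation package for the chief executive cannot pass at this meeting, but the required vote is still 10.)

10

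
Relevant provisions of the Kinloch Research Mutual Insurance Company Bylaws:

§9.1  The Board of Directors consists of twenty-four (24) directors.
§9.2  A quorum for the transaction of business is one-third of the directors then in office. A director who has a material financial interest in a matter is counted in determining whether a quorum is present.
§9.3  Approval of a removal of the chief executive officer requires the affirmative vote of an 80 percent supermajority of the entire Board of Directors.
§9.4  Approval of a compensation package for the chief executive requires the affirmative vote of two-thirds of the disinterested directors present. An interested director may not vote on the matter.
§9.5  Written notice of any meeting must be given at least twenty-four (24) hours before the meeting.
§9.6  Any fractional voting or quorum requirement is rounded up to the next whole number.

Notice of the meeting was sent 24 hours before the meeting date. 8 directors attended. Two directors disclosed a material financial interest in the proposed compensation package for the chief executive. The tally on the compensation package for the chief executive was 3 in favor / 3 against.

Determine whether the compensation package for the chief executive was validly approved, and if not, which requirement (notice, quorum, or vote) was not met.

Invalid — vote requirement not satisfied.

Notice: 24 hours given; 24 required (24 ≥ 24). Satisfied.
Quorum: 8 present (interested directors count toward quorum); quorum is 8. Satisfied.
Vote: the compensation package for the chief executive requires two-thirds of the disinterested directors present (8 − 2 = 6). 2/3 of 6 = 4, so 4 affirmative votes are needed; 3 voted in favor. Not satisfied.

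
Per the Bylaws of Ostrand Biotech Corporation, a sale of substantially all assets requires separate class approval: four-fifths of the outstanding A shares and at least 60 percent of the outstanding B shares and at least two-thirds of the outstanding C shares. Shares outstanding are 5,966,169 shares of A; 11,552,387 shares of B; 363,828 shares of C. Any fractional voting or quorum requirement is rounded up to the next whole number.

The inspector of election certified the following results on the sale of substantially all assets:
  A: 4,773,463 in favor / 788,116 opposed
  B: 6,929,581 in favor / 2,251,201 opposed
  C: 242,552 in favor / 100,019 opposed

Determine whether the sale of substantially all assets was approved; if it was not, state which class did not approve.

A: 4/5 of 5966169 = 4772935.20, rounded up to 4772936; 4,772,936 required, 4,773,463 in favor — approved.
B: 3/5 of 11552387 = 6931432.20, rounded up to 6931433; 6,931,433 required, 6,929,581 in favor — not approved.
C: 2/3 of 363828 = 242552; 242,552 required, 242,552 in favor — approved.

Not approved — the B shares did not give the required vote.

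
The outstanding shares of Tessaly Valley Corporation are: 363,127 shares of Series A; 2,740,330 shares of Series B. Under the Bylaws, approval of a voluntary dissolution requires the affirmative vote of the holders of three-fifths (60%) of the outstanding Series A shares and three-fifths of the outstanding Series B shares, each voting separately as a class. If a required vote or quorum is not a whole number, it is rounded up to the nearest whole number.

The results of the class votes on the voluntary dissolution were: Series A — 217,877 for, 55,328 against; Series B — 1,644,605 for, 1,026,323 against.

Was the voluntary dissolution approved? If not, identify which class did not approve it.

Approved — every class gave the required vote.

Series A: 3/5 of 363127 = 217876.20, rounded up to 217877; 217,877 required, 217,877 in favor — approved.
Series B: 3/5 of 2740330 = 1644198; 1,644,198 required, 1,644,605 in favor — approved.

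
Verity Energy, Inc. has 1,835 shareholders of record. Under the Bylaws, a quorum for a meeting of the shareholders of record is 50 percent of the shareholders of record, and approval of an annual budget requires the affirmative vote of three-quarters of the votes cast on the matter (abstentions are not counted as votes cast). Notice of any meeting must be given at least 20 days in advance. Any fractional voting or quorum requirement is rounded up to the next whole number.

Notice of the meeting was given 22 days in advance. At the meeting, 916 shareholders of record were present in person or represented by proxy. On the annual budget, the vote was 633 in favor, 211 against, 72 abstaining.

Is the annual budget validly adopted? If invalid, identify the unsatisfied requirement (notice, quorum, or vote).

Notice: 22 days given; 20 required. Satisfied.
Quorum: 50% of 1,835 = 917.50, rounded up to 918; 916 present. Not satisfied.
Vote: requires three-fourths of the votes cast (916 − 72 abstaining = 844); 3/4 of 844 = 633, so 633 needed; 633 in favor. Satisfied.

Invalid — quorum requirement not satisfied.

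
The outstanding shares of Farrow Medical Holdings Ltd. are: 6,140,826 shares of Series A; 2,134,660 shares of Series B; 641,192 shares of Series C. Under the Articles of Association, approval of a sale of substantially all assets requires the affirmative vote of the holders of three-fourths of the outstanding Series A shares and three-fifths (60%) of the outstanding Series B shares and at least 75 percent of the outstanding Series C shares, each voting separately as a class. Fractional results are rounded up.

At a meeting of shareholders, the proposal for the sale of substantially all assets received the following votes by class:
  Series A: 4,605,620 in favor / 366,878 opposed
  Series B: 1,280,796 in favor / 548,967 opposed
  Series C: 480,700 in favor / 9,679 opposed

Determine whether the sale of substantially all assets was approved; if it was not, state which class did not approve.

Not approved — the Series C shares did not give the required vote.

Series A: 3/4 of 6140826 = 4605619.50, rounded up to 4605620; 4,605,620 required, 4,605,620 in favor — approved.
Series B: 3/5 of 2134660 = 1280796; 1,280,796 required, 1,280,796 in favor — approved.
Series C: 3/4 of 641192 = 480894; 480,894 required, 480,700 in favor — not approved.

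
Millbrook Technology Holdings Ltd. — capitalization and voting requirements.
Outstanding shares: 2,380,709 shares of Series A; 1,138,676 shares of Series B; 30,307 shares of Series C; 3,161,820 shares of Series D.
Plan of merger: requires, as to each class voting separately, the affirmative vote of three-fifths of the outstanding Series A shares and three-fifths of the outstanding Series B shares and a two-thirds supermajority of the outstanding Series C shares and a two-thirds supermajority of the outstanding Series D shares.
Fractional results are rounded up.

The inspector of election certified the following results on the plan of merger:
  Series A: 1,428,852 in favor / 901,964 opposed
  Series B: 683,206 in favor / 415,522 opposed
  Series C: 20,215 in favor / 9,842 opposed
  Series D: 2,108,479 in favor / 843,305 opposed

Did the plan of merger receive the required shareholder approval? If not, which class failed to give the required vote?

Approved — every class gave the required vote.

Series A: 3/5 of 2380709 = 1428425.40, rounded up to 1428426; 1,428,426 required, 1,428,852 in favor — approved.
Series B: 3/5 of 1138676 = 683205.60, rounded up to 683206; 683,206 required, 683,206 in favor — approved.
Series C: 2/3 of 30307 = 20204.67, rounded up to 20205; 20,205 required, 20,215 in favor — approved.
Series D: 2/3 of 3161820 = 2107880; 2,107,880 required, 2,108,479 in favor — approved.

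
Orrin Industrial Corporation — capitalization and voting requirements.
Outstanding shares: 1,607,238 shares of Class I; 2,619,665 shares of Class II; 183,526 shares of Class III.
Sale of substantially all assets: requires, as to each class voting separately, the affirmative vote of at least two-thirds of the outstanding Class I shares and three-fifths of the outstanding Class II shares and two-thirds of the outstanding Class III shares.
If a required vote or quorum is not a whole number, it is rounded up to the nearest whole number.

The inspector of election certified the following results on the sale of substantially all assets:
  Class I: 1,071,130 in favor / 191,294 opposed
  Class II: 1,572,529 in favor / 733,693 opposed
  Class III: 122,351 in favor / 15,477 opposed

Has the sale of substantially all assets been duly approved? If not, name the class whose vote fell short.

Class I: 2/3 of 1607238 = 1071492; 1,071,492 required, 1,071,130 in favor — not approved.
Class II: 3/5 of 2619665 = 1571799; 1,571,799 required, 1,572,529 in favor — approved.
Class III: 2/3 of 183526 = 122350.67, rounded up to 122351; 122,351 required, 122,351 in favor — approved.

Not approved — the Class I shares did not give the required vote.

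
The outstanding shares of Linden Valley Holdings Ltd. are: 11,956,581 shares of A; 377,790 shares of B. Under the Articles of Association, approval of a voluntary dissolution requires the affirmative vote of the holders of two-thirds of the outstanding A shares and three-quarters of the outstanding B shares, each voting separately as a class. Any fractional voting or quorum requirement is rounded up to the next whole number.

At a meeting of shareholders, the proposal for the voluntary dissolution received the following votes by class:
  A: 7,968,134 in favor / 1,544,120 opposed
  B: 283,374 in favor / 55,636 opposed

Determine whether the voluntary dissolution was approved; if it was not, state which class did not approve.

Not approved — the A shares did not give the required vote.

A: 2/3 of 11956581 = 7971054; 7,971,054 required, 7,968,134 in favor — not approved.
B: 3/4 of 377790 = 283342.50, rounded up to 283343; 283,343 required, 283,374 in favor — approved.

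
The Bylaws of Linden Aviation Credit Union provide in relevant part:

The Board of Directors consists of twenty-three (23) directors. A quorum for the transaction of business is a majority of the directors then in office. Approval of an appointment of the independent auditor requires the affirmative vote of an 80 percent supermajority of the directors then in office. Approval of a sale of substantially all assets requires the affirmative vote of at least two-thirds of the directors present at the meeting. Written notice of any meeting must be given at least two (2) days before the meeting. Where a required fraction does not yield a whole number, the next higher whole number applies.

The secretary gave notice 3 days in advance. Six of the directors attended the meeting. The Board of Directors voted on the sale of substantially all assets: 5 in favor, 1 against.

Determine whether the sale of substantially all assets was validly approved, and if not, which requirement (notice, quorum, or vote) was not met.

Notice: 3 days given; 2 required (3 ≥ 2). Satisfied.
Quorum: 6 present; quorum is 12. Not satisfied.
Vote: the sale of substantially all assets requires two-thirds of the directors present (6). 2/3 of 6 = 4, so 4 affirmative votes are needed; 5 voted in favor. Satisfied. (Moot — without a quorum no business can be validly transacted.)

Invalid — quorum requirement not satisfied.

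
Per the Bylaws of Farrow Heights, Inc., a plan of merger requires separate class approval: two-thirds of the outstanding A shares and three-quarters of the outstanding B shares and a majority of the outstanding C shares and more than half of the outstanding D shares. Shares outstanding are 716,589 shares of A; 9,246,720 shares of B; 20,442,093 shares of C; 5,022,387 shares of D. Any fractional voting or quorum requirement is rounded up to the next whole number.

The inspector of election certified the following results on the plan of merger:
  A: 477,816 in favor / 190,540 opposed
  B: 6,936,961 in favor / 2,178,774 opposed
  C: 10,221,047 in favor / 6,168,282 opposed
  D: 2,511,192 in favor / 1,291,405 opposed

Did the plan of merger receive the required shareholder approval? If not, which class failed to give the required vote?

A: 2/3 of 716589 = 477726; 477,726 required, 477,816 in favor — approved.
B: 3/4 of 9246720 = 6935040; 6,935,040 required, 6,936,961 in favor — approved.
C: a majority of 20442093 is 10221047; 10,221,047 required, 10,221,047 in favor — approved.
D: a majority of 5022387 is 2511194; 2,511,194 required, 2,511,192 in favor — not approved.

Not approved — the D shares did not give the required vote.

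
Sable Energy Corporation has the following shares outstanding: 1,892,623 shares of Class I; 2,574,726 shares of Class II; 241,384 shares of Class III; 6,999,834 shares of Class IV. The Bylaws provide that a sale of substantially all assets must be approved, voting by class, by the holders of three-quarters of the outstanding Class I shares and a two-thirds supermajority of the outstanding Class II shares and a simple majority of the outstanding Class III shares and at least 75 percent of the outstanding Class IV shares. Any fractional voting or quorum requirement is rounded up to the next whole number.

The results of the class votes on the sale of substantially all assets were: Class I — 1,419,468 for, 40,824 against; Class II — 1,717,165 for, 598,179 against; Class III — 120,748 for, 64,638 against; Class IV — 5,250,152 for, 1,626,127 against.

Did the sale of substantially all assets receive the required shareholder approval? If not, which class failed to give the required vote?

Approved — every class gave the required vote.

Class I: 3/4 of 1892623 = 1419467.25, rounded up to 1419468; 1,419,468 required, 1,419,468 in favor — approved.
Class II: 2/3 of 2574726 = 1716484; 1,716,484 required, 1,717,165 in favor — approved.
Class III: a majority of 241384 is 120693; 120,693 required, 120,748 in favor — approved.
Class IV: 3/4 of 6999834 = 5249875.50, rounded up to 5249876; 5,249,876 required, 5,250,152 in favor — approved.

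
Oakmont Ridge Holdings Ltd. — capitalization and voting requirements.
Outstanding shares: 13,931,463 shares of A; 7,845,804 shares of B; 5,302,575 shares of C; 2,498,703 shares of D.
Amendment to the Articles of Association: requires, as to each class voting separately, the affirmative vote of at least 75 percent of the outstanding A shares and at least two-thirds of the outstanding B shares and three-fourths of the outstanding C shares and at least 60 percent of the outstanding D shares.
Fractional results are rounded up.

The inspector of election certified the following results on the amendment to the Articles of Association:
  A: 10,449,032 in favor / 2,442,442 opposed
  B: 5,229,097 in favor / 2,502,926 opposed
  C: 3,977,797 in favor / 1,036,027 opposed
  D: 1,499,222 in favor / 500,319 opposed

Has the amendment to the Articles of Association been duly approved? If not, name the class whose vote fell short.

Not approved — the B shares did not give the required vote.

A: 3/4 of 13931463 = 10448597.25, rounded up to 10448598; 10,448,598 required, 10,449,032 in favor — approved.
B: 2/3 of 7845804 = 5230536; 5,230,536 required, 5,229,097 in favor — not approved.
C: 3/4 of 5302575 = 3976931.25, rounded up to 3976932; 3,976,932 required, 3,977,797 in favor — approved.
D: 3/5 of 2498703 = 1499221.80, rounded up to 1499222; 1,499,222 required, 1,499,222 in favor — approved.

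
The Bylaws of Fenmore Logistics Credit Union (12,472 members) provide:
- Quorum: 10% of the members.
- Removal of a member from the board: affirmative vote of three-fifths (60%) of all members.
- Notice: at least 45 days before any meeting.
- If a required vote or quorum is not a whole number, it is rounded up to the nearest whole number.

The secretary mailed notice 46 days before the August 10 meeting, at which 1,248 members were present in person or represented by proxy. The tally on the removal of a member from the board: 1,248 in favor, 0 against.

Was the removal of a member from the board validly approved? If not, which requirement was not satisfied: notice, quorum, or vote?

Notice: 46 days given; 45 required. Satisfied.
Quorum: 10% of 12,472 = 1,247.20, rounded up to 1,248; 1,248 present. Satisfied.
Vote: requires three-fifths of all members (12,472); 3/5 of 12472 = 7483.20, rounded up to 7484, so 7,484 needed; 1,248 in favor. Not satisfied.

Invalid — vote requirement not satisfied.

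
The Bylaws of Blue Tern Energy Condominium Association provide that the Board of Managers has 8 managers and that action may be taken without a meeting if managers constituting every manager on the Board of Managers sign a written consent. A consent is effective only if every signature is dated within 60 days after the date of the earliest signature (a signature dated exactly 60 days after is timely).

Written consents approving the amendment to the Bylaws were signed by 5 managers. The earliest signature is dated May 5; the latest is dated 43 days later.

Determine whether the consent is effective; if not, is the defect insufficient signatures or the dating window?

Signatures required: the unanimous vote of 8 — unanimous means all 8, so 8 needed; 5 signed. Insufficient.
Dating window: the latest signature is 43 days after the earliest; the limit is 60 days. Within the window.

Not effective — insufficient signatures.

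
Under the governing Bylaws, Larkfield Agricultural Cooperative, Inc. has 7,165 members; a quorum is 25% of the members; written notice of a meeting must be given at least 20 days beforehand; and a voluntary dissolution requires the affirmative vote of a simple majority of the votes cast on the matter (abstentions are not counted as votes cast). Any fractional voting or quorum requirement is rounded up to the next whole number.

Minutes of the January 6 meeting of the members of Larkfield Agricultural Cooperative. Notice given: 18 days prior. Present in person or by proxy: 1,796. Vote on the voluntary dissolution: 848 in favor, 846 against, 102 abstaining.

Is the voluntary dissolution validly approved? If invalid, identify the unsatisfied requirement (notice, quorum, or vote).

Notice: 18 days given; 20 required. Not satisfied.
Quorum: 25% of 7,165 = 1,791.25, rounded up to 1,792; 1,796 present. Satisfied.
Vote: requires a majority of the votes cast (1,796 − 102 abstaining = 1,694); a majority of 1694 is 848, so 848 needed; 848 in favor. Satisfied.

Invalid — notice requirement not satisfied.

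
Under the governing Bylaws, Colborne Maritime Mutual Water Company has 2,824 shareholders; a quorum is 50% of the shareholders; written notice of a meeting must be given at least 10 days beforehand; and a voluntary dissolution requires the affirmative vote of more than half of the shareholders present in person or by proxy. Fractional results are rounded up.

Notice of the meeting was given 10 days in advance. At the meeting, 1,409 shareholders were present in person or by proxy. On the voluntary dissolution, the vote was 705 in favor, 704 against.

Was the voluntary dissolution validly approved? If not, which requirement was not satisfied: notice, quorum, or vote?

Invalid — quorum requirement not satisfied.

Notice: 10 days given; 10 required. Satisfied.
Quorum: 50% of 2,824 = 1,412; 1,409 present. Not satisfied.
Vote: requires a majority of those present (1,409); a majority of 1409 is 705, so 705 needed; 705 in favor. Satisfied.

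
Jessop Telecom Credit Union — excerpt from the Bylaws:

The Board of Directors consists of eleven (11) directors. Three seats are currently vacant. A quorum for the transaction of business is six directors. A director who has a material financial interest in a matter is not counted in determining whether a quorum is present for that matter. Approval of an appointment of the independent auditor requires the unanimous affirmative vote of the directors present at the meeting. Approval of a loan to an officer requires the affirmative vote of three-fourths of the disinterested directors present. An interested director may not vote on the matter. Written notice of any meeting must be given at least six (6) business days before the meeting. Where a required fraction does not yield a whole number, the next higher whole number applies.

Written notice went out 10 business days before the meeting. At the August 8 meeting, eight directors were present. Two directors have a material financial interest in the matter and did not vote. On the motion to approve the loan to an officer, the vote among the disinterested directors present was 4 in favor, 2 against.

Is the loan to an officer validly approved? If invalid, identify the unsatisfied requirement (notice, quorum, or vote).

Invalid — vote requirement not satisfied.

Notice: 10 business days given; 6 required (10 ≥ 6). Satisfied.
Quorum: 8 present, but the 2 interested directors do not count, leaving 6. Quorum is 6. Satisfied.
Vote: the loan to an officer requires three-fourths of the disinterested directors present (8 − 2 = 6). 3/4 of 6 = 4.50, rounded up to 5, so 5 affirmative votes are needed; 4 voted in favor. Not satisfied.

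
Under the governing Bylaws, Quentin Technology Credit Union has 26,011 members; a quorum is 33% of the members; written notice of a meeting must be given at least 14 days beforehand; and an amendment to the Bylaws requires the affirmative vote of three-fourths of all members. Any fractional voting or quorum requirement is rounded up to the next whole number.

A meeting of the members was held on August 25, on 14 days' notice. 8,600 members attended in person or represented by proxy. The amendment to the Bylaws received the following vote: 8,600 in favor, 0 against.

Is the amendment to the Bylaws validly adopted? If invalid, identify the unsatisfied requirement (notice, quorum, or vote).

Invalid — vote requirement not satisfied.

Notice: 14 days given; 14 required. Satisfied.
Quorum: 33% of 26,011 = 8,583.63, rounded up to 8,584; 8,600 present. Satisfied.
Vote: requires three-fourths of all members (26,011); 3/4 of 26011 = 19508.25, rounded up to 19509, so 19,509 needed; 8,600 in favor. Not satisfied.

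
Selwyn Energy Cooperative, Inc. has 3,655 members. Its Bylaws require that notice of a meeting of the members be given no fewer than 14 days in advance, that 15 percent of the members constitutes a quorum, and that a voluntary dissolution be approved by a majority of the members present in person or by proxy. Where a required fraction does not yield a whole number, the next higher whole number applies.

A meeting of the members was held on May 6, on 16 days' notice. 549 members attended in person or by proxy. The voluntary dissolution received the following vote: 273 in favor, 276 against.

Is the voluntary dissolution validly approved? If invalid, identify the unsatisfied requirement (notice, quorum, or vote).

Notice: 16 days given; 14 required. Satisfied.
Quorum: 15% of 3,655 = 548.25, rounded up to 549; 549 present. Satisfied.
Vote: requires a majority of those present (549); a majority of 549 is 275, so 275 needed; 273 in favor. Not satisfied.

Invalid — vote requirement not satisfied.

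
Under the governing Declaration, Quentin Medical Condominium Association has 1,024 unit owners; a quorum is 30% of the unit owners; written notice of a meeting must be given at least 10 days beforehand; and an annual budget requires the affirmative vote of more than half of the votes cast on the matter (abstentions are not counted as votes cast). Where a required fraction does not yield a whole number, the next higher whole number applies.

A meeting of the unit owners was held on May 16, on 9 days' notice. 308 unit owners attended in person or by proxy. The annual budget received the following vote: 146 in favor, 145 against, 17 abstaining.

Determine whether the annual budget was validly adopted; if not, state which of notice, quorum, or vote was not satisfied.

Notice: 9 days given; 10 required. Not satisfied.
Quorum: 30% of 1,024 = 307.20, rounded up to 308; 308 present. Satisfied.
Vote: requires a majority of the votes cast (308 − 17 abstaining = 291); a majority of 291 is 146, so 146 needed; 146 in favor. Satisfied.

Invalid — notice requirement not satisfied.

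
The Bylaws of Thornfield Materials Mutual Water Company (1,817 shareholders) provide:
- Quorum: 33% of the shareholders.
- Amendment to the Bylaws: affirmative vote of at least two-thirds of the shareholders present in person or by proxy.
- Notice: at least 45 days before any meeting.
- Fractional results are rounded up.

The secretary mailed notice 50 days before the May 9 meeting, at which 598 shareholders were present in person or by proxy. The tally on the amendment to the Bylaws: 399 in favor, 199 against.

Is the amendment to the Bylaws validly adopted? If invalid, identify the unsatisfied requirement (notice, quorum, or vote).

Invalid — quorum requirement not satisfied.

Notice: 50 days given; 45 required. Satisfied.
Quorum: 33% of 1,817 = 599.61, rounded up to 600; 598 present. Not satisfied.
Vote: requires two-thirds of those present (598); 2/3 of 598 = 398.67, rounded up to 399, so 399 needed; 399 in favor. Satisfied.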